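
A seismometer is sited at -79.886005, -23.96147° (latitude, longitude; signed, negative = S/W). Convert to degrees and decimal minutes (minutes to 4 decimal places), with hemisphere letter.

79° 53.1603′ S, 23° 57.6882′ W

Latitude is negative → S; |value| = 79.886005
φ: fractional part 0.886005 → 53.160300 minutes
Longitude is negative → W; |value| = 23.961470
Longitude: 23° + 0.961470 × 60 = 23° 57.688200′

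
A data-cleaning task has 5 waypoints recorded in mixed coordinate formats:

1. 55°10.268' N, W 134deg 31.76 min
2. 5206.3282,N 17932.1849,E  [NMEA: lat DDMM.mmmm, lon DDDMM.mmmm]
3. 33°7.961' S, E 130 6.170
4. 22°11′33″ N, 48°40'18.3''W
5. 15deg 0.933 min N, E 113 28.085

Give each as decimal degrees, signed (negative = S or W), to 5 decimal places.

1. 55.17113, -134.52933
2. 52.10547, 179.53642
3. -33.13268, 130.10283
4. 22.19250, -48.67175
5. 15.01555, 113.46808

Point 1:
  φ: 55 + 10.268/60 = 55.171133
  N → positive
  λ: 31.76′ = 0.529333°; total 134.529333
  W → negative
Point 2:
  Lat: split at 2 digits → 52° and 6.3282′; 52 + 6.3282/60 = 52.105470
  N → positive
  Longitude: degrees = first 3 digits = 179, minutes = 32.1849; 179 + 32.1849/60 = 179.536415
  E ⇒ keep positive
Point 3:
  Latitude: 33 + 7.961/60 = 33.132683
  S ⇒ negate
  Longitude: 130 + 6.17/60 = 130.102833
  E ⇒ keep positive
Point 4:
  Latitude: 22° + 11/60 + 33/3600 = 22 + 0.183333 + 0.009167 = 22.192500
  N → positive
  Longitude: 48 + 40/60 + 18.3/3600 = 48.671750
  hemisphere W, so the sign is −
Point 5:
  Lat: 15 + 0.933/60 = 15.015550
  N → positive
  λ: 113 + 28.085/60 = 113.468083
  E → positive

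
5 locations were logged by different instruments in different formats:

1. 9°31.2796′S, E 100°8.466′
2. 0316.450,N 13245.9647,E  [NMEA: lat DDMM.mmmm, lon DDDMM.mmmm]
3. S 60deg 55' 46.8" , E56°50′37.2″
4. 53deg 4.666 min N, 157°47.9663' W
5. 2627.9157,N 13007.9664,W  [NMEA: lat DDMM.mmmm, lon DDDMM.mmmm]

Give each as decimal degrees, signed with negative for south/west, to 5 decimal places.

Point 1:
  Lat: 9 + 31.2796/60 = 9.521327
  S → negative
  Longitude: 100 + 8.466/60 = 100.141100
  E ⇒ keep positive
Point 2:
  φ: split at 2 digits → 03° and 16.45′; 3 + 16.45/60 = 3.274167
  N ⇒ keep positive
  Lon: split at 3 digits → 132° and 45.9647′; 132 + 45.9647/60 = 132.766078
  E → positive
Point 3:
  Lat: 60° + 55/60 + 46.8/3600 = 60 + 0.916667 + 0.013000 = 60.929667
  S ⇒ negate
  Lon: 56 + 50/60 + 37.2/3600 = 56.843667
  E ⇒ keep positive
Point 4:
  Lat: 53 + 4.666/60 = 53.077767
  N → positive
  Longitude: 47.9663′ = 0.799438°; total 157.799438
  hemisphere W, so the sign is −
Point 5:
  φ: split at 2 digits → 26° and 27.9157′; 26 + 27.9157/60 = 26.465262
  N ⇒ keep positive
  λ: split at 3 digits → 130° and 7.9664′; 130 + 7.9664/60 = 130.132773
  hemisphere W, so the sign is −

1. -9.52133, 100.14110
2. 3.27417, 132.76608
3. -60.92967, 56.84367
4. 53.07777, -157.79944
5. 26.46526, -130.13277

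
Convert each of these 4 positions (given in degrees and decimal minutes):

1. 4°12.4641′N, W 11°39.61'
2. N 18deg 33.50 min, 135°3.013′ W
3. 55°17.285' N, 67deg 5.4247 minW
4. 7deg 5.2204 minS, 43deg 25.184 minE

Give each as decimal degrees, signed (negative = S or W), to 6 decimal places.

1. 4.207735, -11.660167
2. 18.558333, -135.050217
3. 55.288083, -67.090412
4. -7.087007, 43.419733

Point 1:
  Lat: 12.4641′ = 0.207735°; total 4.2077350
  N ⇒ keep positive
  Longitude: 11 + 39.61/60 = 11.6601667
  W → negative
Point 2:
  φ: 33.5′ = 0.558333°; total 18.5583333
  N ⇒ keep positive
  λ: 3.013′ = 0.050217°; total 135.0502167
  W → negative
Point 3:
  Latitude: 55 + 17.285/60 = 55.2880833
  N ⇒ keep positive
  Longitude: 5.4247′ = 0.090412°; total 67.0904117
  W ⇒ negate
Point 4:
  Lat: 7 + 5.2204/60 = 7.0870067
  S ⇒ negate
  λ: 25.184′ = 0.419733°; total 43.4197333
  E → positive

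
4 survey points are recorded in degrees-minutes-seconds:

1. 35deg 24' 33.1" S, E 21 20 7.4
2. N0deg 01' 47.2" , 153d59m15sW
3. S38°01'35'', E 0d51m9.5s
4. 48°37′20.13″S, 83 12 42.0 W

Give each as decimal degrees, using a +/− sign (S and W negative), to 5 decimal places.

Point 1:
  φ: 35 + 24/60 + 33.1/3600 = 35.409194
  hemisphere S, so the sign is −
  Lon: 20′ + 7.4″ = 20.12333′; 21 + 20.12333/60 = 21.335389
  E → positive
Point 2:
  Latitude: 1′ + 47.2″ = 1.78667′; 0 + 1.78667/60 = 0.029778
  N → positive
  Lon: 153° + 59/60 + 15/3600 = 153 + 0.983333 + 0.004167 = 153.987500
  W → negative
Point 3:
  φ: 38 + 1/60 + 35/3600 = 38.026389
  S ⇒ negate
  λ: 51′ + 9.5″ = 51.15833′; 0 + 51.15833/60 = 0.852639
  E → positive
Point 4:
  φ: 48 + 37/60 + 20.13/3600 = 48.622258
  S → negative
  Longitude: 12′ + 42″ = 12.70000′; 83 + 12.70000/60 = 83.211667
  W ⇒ negate

1. -35.40919, 21.33539
2. 0.02978, -153.98750
3. -38.02639, 0.85264
4. -48.62226, -83.21167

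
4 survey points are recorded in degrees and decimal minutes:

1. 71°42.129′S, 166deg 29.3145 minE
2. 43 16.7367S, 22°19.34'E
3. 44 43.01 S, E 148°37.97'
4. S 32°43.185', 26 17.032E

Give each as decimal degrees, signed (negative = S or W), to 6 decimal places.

1. -71.702150, 166.488575
2. -43.278945, 22.322333
3. -44.716833, 148.632833
4. -32.719750, 26.283867

Point 1:
  Lat: 42.129′ = 0.702150°; total 71.7021500
  S → negative
  Lon: 166 + 29.3145/60 = 166.4885750
  E → positive
Point 2:
  φ: 43 + 16.7367/60 = 43.2789450
  S → negative
  Longitude: 22 + 19.34/60 = 22.3223333
  E ⇒ keep positive
Point 3:
  φ: 43.01′ = 0.716833°; total 44.7168333
  hemisphere S, so the sign is −
  λ: 37.97′ = 0.632833°; total 148.6328333
  E → positive
Point 4:
  φ: 43.185′ = 0.719750°; total 32.7197500
  S → negative
  λ: 26 + 17.032/60 = 26.2838667
  E → positive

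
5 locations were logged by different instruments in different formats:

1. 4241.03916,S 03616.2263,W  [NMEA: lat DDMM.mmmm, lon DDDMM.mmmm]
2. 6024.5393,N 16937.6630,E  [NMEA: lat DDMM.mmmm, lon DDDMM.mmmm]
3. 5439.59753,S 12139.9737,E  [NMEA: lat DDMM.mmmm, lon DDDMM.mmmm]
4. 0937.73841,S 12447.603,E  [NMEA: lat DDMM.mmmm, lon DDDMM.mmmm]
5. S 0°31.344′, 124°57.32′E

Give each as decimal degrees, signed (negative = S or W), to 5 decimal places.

Point 1:
  φ: split at 2 digits → 42° and 41.03916′; 42 + 41.03916/60 = 42.683986
  S → negative
  Lon: degrees = first 3 digits = 36, minutes = 16.2263; 36 + 16.2263/60 = 36.270438
  hemisphere W, so the sign is −
Point 2:
  Lat: split at 2 digits → 60° and 24.5393′; 60 + 24.5393/60 = 60.408988
  N → positive
  λ: degrees = first 3 digits = 169, minutes = 37.663; 169 + 37.663/60 = 169.627717
  E → positive
Point 3:
  φ: split at 2 digits → 54° and 39.59753′; 54 + 39.59753/60 = 54.659959
  S ⇒ negate
  Lon: split at 3 digits → 121° and 39.9737′; 121 + 39.9737/60 = 121.666228
  E → positive
Point 4:
  φ: degrees = first 2 digits = 9, minutes = 37.73841; 9 + 37.73841/60 = 9.628974
  S → negative
  Longitude: degrees = first 3 digits = 124, minutes = 47.603; 124 + 47.603/60 = 124.793383
  E → positive
Point 5:
  Latitude: 0 + 31.344/60 = 0.522400
  hemisphere S, so the sign is −
  Lon: 124 + 57.32/60 = 124.955333
  E ⇒ keep positive

1. -42.68399, -36.27044
2. 60.40899, 169.62772
3. -54.65996, 121.66623
4. -9.62897, 124.79338
5. -0.52240, 124.95533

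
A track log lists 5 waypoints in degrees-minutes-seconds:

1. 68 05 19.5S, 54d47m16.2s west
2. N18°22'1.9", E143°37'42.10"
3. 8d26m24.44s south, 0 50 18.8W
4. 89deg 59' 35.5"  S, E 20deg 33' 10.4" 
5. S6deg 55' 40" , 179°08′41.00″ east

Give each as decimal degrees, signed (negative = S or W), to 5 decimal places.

1. -68.08875, -54.78783
2. 18.36719, 143.62836
3. -8.44012, -0.83856
4. -89.99319, 20.55289
5. -6.92778, 179.14472

Point 1:
  Latitude: 5′ + 19.5″ = 5.32500′; 68 + 5.32500/60 = 68.088750
  S → negative
  λ: 54° + 47/60 + 16.2/3600 = 54 + 0.783333 + 0.004500 = 54.787833
  hemisphere W, so the sign is −
Point 2:
  φ: 18° + 22/60 + 1.9/3600 = 18 + 0.366667 + 0.000528 = 18.367194
  N → positive
  Lon: 143° + 37/60 + 42.1/3600 = 143 + 0.616667 + 0.011694 = 143.628361
  E → positive
Point 3:
  Latitude: 8° + 26/60 + 24.44/3600 = 8 + 0.433333 + 0.006789 = 8.440122
  hemisphere S, so the sign is −
  Longitude: 50′ + 18.8″ = 50.31333′; 0 + 50.31333/60 = 0.838556
  hemisphere W, so the sign is −
Point 4:
  Latitude: 89° + 59/60 + 35.5/3600 = 89 + 0.983333 + 0.009861 = 89.993194
  S ⇒ negate
  Longitude: 33′ + 10.4″ = 33.17333′; 20 + 33.17333/60 = 20.552889
  E → positive
Point 5:
  Lat: 6° + 55/60 + 40/3600 = 6 + 0.916667 + 0.011111 = 6.927778
  hemisphere S, so the sign is −
  Longitude: 8′ + 41″ = 8.68333′; 179 + 8.68333/60 = 179.144722
  E ⇒ keep positive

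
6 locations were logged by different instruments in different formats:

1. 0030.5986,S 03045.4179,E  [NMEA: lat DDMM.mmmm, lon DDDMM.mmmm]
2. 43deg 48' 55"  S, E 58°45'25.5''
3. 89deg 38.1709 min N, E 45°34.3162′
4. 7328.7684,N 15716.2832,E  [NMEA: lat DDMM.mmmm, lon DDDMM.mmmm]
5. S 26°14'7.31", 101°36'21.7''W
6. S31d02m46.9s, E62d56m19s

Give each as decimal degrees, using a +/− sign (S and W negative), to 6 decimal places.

Point 1:
  φ: split at 2 digits → 00° and 30.5986′; 0 + 30.5986/60 = 0.5099767
  S → negative
  Longitude: split at 3 digits → 030° and 45.4179′; 30 + 45.4179/60 = 30.7569650
  E → positive
Point 2:
  Latitude: 43° + 48/60 + 55/3600 = 43 + 0.800000 + 0.015278 = 43.8152778
  S ⇒ negate
  λ: 45′ + 25.5″ = 45.42500′; 58 + 45.42500/60 = 58.7570833
  E ⇒ keep positive
Point 3:
  Latitude: 38.1709′ = 0.636182°; total 89.6361817
  N → positive
  Longitude: 45 + 34.3162/60 = 45.5719367
  E ⇒ keep positive
Point 4:
  Lat: degrees = first 2 digits = 73, minutes = 28.7684; 73 + 28.7684/60 = 73.4794733
  N ⇒ keep positive
  Longitude: split at 3 digits → 157° and 16.2832′; 157 + 16.2832/60 = 157.2713867
  E → positive
Point 5:
  φ: 26° + 14/60 + 7.31/3600 = 26 + 0.233333 + 0.002031 = 26.2353639
  S ⇒ negate
  Longitude: 36′ + 21.7″ = 36.36167′; 101 + 36.36167/60 = 101.6060278
  W → negative
Point 6:
  Latitude: 31° + 2/60 + 46.9/3600 = 31 + 0.033333 + 0.013028 = 31.0463611
  S → negative
  Longitude: 62 + 56/60 + 19/3600 = 62.9386111
  E ⇒ keep positive

1. -0.509977, 30.756965
2. -43.815278, 58.757083
3. 89.636182, 45.571937
4. 73.479473, 157.271387
5. -26.235364, -101.606028
6. -31.046361, 62.938611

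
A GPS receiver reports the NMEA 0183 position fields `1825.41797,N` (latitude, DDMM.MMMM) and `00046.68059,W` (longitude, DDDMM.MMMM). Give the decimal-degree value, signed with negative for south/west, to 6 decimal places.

18.423633, -0.778010

Lat: degrees = first 2 digits = 18, minutes = 25.41797; 18 + 25.41797/60 = 18.4236328
N ⇒ keep positive
λ: degrees = first 3 digits = 0, minutes = 46.68059; 0 + 46.68059/60 = 0.7780098
hemisphere W, so the sign is −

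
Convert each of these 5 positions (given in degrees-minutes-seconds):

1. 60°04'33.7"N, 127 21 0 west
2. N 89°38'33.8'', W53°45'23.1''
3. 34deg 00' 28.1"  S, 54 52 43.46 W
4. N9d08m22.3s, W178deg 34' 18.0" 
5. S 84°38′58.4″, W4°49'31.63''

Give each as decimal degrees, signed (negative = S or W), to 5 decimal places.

1. 60.07603, -127.35000
2. 89.64272, -53.75642
3. -34.00781, -54.87874
4. 9.13953, -178.57167
5. -84.64956, -4.82545

Point 1:
  φ: 60 + 4/60 + 33.7/3600 = 60.076028
  N ⇒ keep positive
  λ: 127° + 21/60 + 0/3600 = 127 + 0.350000 + 0.000000 = 127.350000
  hemisphere W, so the sign is −
Point 2:
  Latitude: 38′ + 33.8″ = 38.56333′; 89 + 38.56333/60 = 89.642722
  N → positive
  Longitude: 53 + 45/60 + 23.1/3600 = 53.756417
  W ⇒ negate
Point 3:
  φ: 0′ + 28.1″ = 0.46833′; 34 + 0.46833/60 = 34.007806
  hemisphere S, so the sign is −
  Longitude: 54 + 52/60 + 43.46/3600 = 54.878739
  hemisphere W, so the sign is −
Point 4:
  Lat: 9° + 8/60 + 22.3/3600 = 9 + 0.133333 + 0.006194 = 9.139528
  N ⇒ keep positive
  λ: 178° + 34/60 + 18/3600 = 178 + 0.566667 + 0.005000 = 178.571667
  hemisphere W, so the sign is −
Point 5:
  Latitude: 38′ + 58.4″ = 38.97333′; 84 + 38.97333/60 = 84.649556
  S → negative
  λ: 4 + 49/60 + 31.63/3600 = 4.825453
  W → negative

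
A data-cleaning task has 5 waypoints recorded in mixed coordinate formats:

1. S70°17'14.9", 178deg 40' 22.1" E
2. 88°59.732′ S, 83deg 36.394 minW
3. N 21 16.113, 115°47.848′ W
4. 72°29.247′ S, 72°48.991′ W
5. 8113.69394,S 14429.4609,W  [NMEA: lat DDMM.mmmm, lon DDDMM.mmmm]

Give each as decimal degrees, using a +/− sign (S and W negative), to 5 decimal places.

1. -70.28747, 178.67281
2. -88.99553, -83.60657
3. 21.26855, -115.79747
4. -72.48745, -72.81652
5. -81.22823, -144.49102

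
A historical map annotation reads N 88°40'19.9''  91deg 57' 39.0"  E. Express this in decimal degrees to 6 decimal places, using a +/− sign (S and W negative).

φ: 88 + 40/60 + 19.9/3600 = 88.6721944
N ⇒ keep positive
Longitude: 91° + 57/60 + 39/3600 = 91 + 0.950000 + 0.010833 = 91.9608333
E → positive

88.672194, 91.960833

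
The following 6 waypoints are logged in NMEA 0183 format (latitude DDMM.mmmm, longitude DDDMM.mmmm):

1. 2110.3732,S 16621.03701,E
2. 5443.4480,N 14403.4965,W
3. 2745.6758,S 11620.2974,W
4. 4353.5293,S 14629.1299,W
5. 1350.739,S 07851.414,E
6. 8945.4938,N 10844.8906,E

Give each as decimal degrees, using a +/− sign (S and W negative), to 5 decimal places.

1. -21.17289, 166.35062
2. 54.72413, -144.05828
3. -27.76126, -116.33829
4. -43.89216, -146.48550
5. -13.84565, 78.85690
6. 89.75823, 108.74818

Point 1:
  Latitude: degrees = first 2 digits = 21, minutes = 10.3732; 21 + 10.3732/60 = 21.172887
  S → negative
  λ: split at 3 digits → 166° and 21.03701′; 166 + 21.03701/60 = 166.350617
  E ⇒ keep positive
Point 2:
  Lat: degrees = first 2 digits = 54, minutes = 43.448; 54 + 43.448/60 = 54.724133
  N → positive
  Lon: degrees = first 3 digits = 144, minutes = 3.4965; 144 + 3.4965/60 = 144.058275
  W ⇒ negate
Point 3:
  φ: degrees = first 2 digits = 27, minutes = 45.6758; 27 + 45.6758/60 = 27.761263
  hemisphere S, so the sign is −
  Lon: split at 3 digits → 116° and 20.2974′; 116 + 20.2974/60 = 116.338290
  W ⇒ negate
Point 4:
  Latitude: split at 2 digits → 43° and 53.5293′; 43 + 53.5293/60 = 43.892155
  S → negative
  λ: split at 3 digits → 146° and 29.1299′; 146 + 29.1299/60 = 146.485498
  W ⇒ negate
Point 5:
  Latitude: split at 2 digits → 13° and 50.739′; 13 + 50.739/60 = 13.845650
  S ⇒ negate
  λ: split at 3 digits → 078° and 51.414′; 78 + 51.414/60 = 78.856900
  E ⇒ keep positive
Point 6:
  Lat: degrees = first 2 digits = 89, minutes = 45.4938; 89 + 45.4938/60 = 89.758230
  N ⇒ keep positive
  Lon: split at 3 digits → 108° and 44.8906′; 108 + 44.8906/60 = 108.748177
  E → positive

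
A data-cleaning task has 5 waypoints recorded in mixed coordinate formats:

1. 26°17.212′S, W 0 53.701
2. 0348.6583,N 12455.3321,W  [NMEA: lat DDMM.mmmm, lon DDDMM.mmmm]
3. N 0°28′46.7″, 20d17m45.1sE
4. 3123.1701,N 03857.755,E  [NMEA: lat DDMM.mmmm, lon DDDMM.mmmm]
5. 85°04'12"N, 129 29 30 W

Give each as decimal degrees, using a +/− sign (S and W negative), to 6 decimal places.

Point 1:
  φ: 26 + 17.212/60 = 26.2868667
  S ⇒ negate
  λ: 0 + 53.701/60 = 0.8950167
  hemisphere W, so the sign is −
Point 2:
  Latitude: degrees = first 2 digits = 3, minutes = 48.6583; 3 + 48.6583/60 = 3.8109717
  N → positive
  Longitude: degrees = first 3 digits = 124, minutes = 55.3321; 124 + 55.3321/60 = 124.9222017
  W ⇒ negate
Point 3:
  φ: 0° + 28/60 + 46.7/3600 = 0 + 0.466667 + 0.012972 = 0.4796389
  N → positive
  λ: 20° + 17/60 + 45.1/3600 = 20 + 0.283333 + 0.012528 = 20.2958611
  E ⇒ keep positive
Point 4:
  Latitude: split at 2 digits → 31° and 23.1701′; 31 + 23.1701/60 = 31.3861683
  N → positive
  Longitude: degrees = first 3 digits = 38, minutes = 57.755; 38 + 57.755/60 = 38.9625833
  E → positive
Point 5:
  φ: 85° + 4/60 + 12/3600 = 85 + 0.066667 + 0.003333 = 85.0700000
  N → positive
  Lon: 129° + 29/60 + 30/3600 = 129 + 0.483333 + 0.008333 = 129.4916667
  hemisphere W, so the sign is −

1. -26.286867, -0.895017
2. 3.810972, -124.922202
3. 0.479639, 20.295861
4. 31.386168, 38.962583
5. 85.070000, -129.491667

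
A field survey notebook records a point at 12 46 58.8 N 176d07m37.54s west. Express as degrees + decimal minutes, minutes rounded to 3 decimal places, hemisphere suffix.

Latitude: 46 + 58.8/60 = 46.98000′
Lon: 7 + 37.54/60 = 7.62567′

12° 46.980′ N, 176° 7.626′ W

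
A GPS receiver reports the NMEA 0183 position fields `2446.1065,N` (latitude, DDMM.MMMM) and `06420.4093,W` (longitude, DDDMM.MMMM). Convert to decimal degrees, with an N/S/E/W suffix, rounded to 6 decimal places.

Lat: split at 2 digits → 24° and 46.1065′; 24 + 46.1065/60 = 24.7684417
λ: split at 3 digits → 064° and 20.4093′; 64 + 20.4093/60 = 64.3401550

24.768442° N, 64.340155° W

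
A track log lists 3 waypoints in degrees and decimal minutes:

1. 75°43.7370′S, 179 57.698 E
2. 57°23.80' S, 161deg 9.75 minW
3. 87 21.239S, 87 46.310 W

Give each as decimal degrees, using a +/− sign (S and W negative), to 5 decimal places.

Point 1:
  Lat: 75 + 43.737/60 = 75.728950
  S → negative
  λ: 57.698′ = 0.961633°; total 179.961633
  E ⇒ keep positive
Point 2:
  Lat: 23.8′ = 0.396667°; total 57.396667
  hemisphere S, so the sign is −
  Lon: 161 + 9.75/60 = 161.162500
  hemisphere W, so the sign is −
Point 3:
  Latitude: 87 + 21.239/60 = 87.353983
  hemisphere S, so the sign is −
  Longitude: 46.31′ = 0.771833°; total 87.771833
  hemisphere W, so the sign is −

1. -75.72895, 179.96163
2. -57.39667, -161.16250
3. -87.35398, -87.77183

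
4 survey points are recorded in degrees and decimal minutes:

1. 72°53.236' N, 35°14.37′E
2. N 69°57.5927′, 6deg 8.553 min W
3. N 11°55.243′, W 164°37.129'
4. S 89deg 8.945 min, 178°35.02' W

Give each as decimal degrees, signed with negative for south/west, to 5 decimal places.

1. 72.88727, 35.23950
2. 69.95988, -6.14255
3. 11.92072, -164.61882
4. -89.14908, -178.58367

Point 1:
  Latitude: 53.236′ = 0.887267°; total 72.887267
  N ⇒ keep positive
  Longitude: 35 + 14.37/60 = 35.239500
  E → positive
Point 2:
  Latitude: 69 + 57.5927/60 = 69.959878
  N → positive
  Longitude: 6 + 8.553/60 = 6.142550
  hemisphere W, so the sign is −
Point 3:
  Latitude: 55.243′ = 0.920717°; total 11.920717
  N ⇒ keep positive
  Lon: 164 + 37.129/60 = 164.618817
  W ⇒ negate
Point 4:
  Latitude: 89 + 8.945/60 = 89.149083
  hemisphere S, so the sign is −
  Longitude: 35.02′ = 0.583667°; total 178.583667
  hemisphere W, so the sign is −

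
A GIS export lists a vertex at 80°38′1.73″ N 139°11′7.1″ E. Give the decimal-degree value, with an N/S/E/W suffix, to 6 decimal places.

Lat: 38′ + 1.73″ = 38.02883′; 80 + 38.02883/60 = 80.6338139
Longitude: 139 + 11/60 + 7.1/3600 = 139.1853056

80.633814° N, 139.185306° E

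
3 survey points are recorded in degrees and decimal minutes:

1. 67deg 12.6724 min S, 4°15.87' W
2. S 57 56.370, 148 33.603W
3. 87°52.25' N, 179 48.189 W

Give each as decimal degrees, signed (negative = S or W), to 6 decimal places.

Point 1:
  Lat: 12.6724′ = 0.211207°; total 67.2112067
  hemisphere S, so the sign is −
  Lon: 4 + 15.87/60 = 4.2645000
  W ⇒ negate
Point 2:
  Lat: 56.37′ = 0.939500°; total 57.9395000
  S → negative
  Longitude: 33.603′ = 0.560050°; total 148.5600500
  hemisphere W, so the sign is −
Point 3:
  Lat: 87 + 52.25/60 = 87.8708333
  N ⇒ keep positive
  Longitude: 179 + 48.189/60 = 179.8031500
  W ⇒ negate

1. -67.211207, -4.264500
2. -57.939500, -148.560050
3. 87.870833, -179.803150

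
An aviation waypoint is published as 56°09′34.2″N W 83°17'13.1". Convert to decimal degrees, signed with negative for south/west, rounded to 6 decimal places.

Lat: 56° + 9/60 + 34.2/3600 = 56 + 0.150000 + 0.009500 = 56.1595000
N ⇒ keep positive
Lon: 83° + 17/60 + 13.1/3600 = 83 + 0.283333 + 0.003639 = 83.2869722
W → negative

56.159500, -83.286972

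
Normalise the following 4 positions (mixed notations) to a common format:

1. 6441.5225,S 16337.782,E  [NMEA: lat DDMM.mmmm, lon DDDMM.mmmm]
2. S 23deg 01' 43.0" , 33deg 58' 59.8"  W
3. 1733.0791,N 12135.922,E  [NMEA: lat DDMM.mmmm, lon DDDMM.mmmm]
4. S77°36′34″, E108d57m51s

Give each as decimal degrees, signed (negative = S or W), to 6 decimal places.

Point 1:
  φ: split at 2 digits → 64° and 41.5225′; 64 + 41.5225/60 = 64.6920417
  hemisphere S, so the sign is −
  Longitude: split at 3 digits → 163° and 37.782′; 163 + 37.782/60 = 163.6297000
  E → positive
Point 2:
  φ: 23° + 1/60 + 43/3600 = 23 + 0.016667 + 0.011944 = 23.0286111
  S → negative
  λ: 58′ + 59.8″ = 58.99667′; 33 + 58.99667/60 = 33.9832778
  W ⇒ negate
Point 3:
  Lat: split at 2 digits → 17° and 33.0791′; 17 + 33.0791/60 = 17.5513183
  N → positive
  λ: split at 3 digits → 121° and 35.922′; 121 + 35.922/60 = 121.5987000
  E → positive
Point 4:
  Latitude: 36′ + 34″ = 36.56667′; 77 + 36.56667/60 = 77.6094444
  S → negative
  Longitude: 57′ + 51″ = 57.85000′; 108 + 57.85000/60 = 108.9641667
  E ⇒ keep positive

1. -64.692042, 163.629700
2. -23.028611, -33.983278
3. 17.551318, 121.598700
4. -77.609444, 108.964167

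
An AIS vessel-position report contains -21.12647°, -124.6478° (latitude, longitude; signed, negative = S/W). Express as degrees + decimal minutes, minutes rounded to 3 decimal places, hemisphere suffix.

Latitude is negative → S; |value| = 21.126470
φ: minutes = (21.126470 − 21) × 60 = 7.58820
Longitude is negative → W; |value| = 124.647800
Lon: fractional part 0.647800 → 38.86800 minutes

21° 7.588′ S, 124° 38.868′ W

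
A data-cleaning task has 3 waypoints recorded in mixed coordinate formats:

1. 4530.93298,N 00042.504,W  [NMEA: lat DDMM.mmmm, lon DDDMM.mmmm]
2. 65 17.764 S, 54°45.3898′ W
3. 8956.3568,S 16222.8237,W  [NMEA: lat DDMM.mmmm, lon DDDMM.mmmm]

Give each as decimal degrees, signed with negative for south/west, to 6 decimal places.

1. 45.515550, -0.708400
2. -65.296067, -54.756497
3. -89.939280, -162.380395

Point 1:
  φ: degrees = first 2 digits = 45, minutes = 30.93298; 45 + 30.93298/60 = 45.5155497
  N → positive
  λ: split at 3 digits → 000° and 42.504′; 0 + 42.504/60 = 0.7084000
  W → negative
Point 2:
  Lat: 17.764′ = 0.296067°; total 65.2960667
  S ⇒ negate
  Longitude: 45.3898′ = 0.756497°; total 54.7564967
  W → negative
Point 3:
  Lat: split at 2 digits → 89° and 56.3568′; 89 + 56.3568/60 = 89.9392800
  S → negative
  Longitude: split at 3 digits → 162° and 22.8237′; 162 + 22.8237/60 = 162.3803950
  W → negative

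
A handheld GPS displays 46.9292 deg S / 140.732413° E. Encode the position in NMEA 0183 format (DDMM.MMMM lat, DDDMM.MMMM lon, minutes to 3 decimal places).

4655.752,S / 14043.945,E

φ: fractional part 0.929200 → 55.75200 minutes
Lon: fractional part 0.732413 → 43.94478 minutes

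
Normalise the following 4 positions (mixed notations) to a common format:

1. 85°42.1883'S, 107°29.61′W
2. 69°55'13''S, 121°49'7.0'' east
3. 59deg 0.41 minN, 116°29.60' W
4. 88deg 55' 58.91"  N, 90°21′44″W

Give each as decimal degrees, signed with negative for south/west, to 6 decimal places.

Point 1:
  Lat: 85 + 42.1883/60 = 85.7031383
  S ⇒ negate
  λ: 29.61′ = 0.493500°; total 107.4935000
  hemisphere W, so the sign is −
Point 2:
  Latitude: 69° + 55/60 + 13/3600 = 69 + 0.916667 + 0.003611 = 69.9202778
  S → negative
  Lon: 49′ + 7″ = 49.11667′; 121 + 49.11667/60 = 121.8186111
  E ⇒ keep positive
Point 3:
  Latitude: 0.41′ = 0.006833°; total 59.0068333
  N ⇒ keep positive
  Lon: 116 + 29.6/60 = 116.4933333
  W → negative
Point 4:
  φ: 88° + 55/60 + 58.91/3600 = 88 + 0.916667 + 0.016364 = 88.9330306
  N ⇒ keep positive
  Lon: 90° + 21/60 + 44/3600 = 90 + 0.350000 + 0.012222 = 90.3622222
  hemisphere W, so the sign is −

1. -85.703138, -107.493500
2. -69.920278, 121.818611
3. 59.006833, -116.493333
4. 88.933031, -90.362222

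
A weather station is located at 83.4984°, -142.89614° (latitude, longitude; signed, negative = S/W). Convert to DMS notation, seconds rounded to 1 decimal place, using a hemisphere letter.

83°29′54.2″ N, 142°53′46.1″ W

Lat: 0.498400° → 29.90400′; 0.90400 × 60 = 54.240″
Longitude is negative → W; |value| = 142.896140
λ: 0.896140° → 53.76840′; 0.76840 × 60 = 46.104″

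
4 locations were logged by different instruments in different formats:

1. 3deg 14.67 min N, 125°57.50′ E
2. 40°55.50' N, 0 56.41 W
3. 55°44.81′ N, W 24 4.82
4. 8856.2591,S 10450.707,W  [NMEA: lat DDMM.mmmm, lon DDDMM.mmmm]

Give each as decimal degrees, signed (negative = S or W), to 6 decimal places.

Point 1:
  φ: 14.67′ = 0.244500°; total 3.2445000
  N ⇒ keep positive
  Lon: 125 + 57.5/60 = 125.9583333
  E → positive
Point 2:
  Latitude: 55.5′ = 0.925000°; total 40.9250000
  N ⇒ keep positive
  λ: 56.41′ = 0.940167°; total 0.9401667
  W → negative
Point 3:
  Latitude: 55 + 44.81/60 = 55.7468333
  N → positive
  Lon: 24 + 4.82/60 = 24.0803333
  W ⇒ negate
Point 4:
  Lat: degrees = first 2 digits = 88, minutes = 56.2591; 88 + 56.2591/60 = 88.9376517
  S ⇒ negate
  Longitude: degrees = first 3 digits = 104, minutes = 50.707; 104 + 50.707/60 = 104.8451167
  W ⇒ negate

1. 3.244500, 125.958333
2. 40.925000, -0.940167
3. 55.746833, -24.080333
4. -88.937652, -104.845117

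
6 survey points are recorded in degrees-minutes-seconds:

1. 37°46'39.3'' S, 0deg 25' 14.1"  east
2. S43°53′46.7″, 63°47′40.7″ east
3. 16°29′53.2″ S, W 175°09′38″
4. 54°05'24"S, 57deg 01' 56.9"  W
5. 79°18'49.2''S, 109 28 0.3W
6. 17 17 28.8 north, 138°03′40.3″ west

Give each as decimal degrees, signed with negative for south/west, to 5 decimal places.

1. -37.77758, 0.42058
2. -43.89631, 63.79464
3. -16.49811, -175.16056
4. -54.09000, -57.03247
5. -79.31367, -109.46675
6. 17.29133, -138.06119

Point 1:
  Lat: 37 + 46/60 + 39.3/3600 = 37.777583
  S → negative
  Lon: 25′ + 14.1″ = 25.23500′; 0 + 25.23500/60 = 0.420583
  E ⇒ keep positive
Point 2:
  φ: 53′ + 46.7″ = 53.77833′; 43 + 53.77833/60 = 43.896306
  hemisphere S, so the sign is −
  λ: 47′ + 40.7″ = 47.67833′; 63 + 47.67833/60 = 63.794639
  E ⇒ keep positive
Point 3:
  Latitude: 16 + 29/60 + 53.2/3600 = 16.498111
  hemisphere S, so the sign is −
  Longitude: 9′ + 38″ = 9.63333′; 175 + 9.63333/60 = 175.160556
  W ⇒ negate
Point 4:
  Latitude: 54° + 5/60 + 24/3600 = 54 + 0.083333 + 0.006667 = 54.090000
  hemisphere S, so the sign is −
  λ: 1′ + 56.9″ = 1.94833′; 57 + 1.94833/60 = 57.032472
  hemisphere W, so the sign is −
Point 5:
  φ: 18′ + 49.2″ = 18.82000′; 79 + 18.82000/60 = 79.313667
  S ⇒ negate
  Longitude: 109° + 28/60 + 0.3/3600 = 109 + 0.466667 + 0.000083 = 109.466750
  hemisphere W, so the sign is −
Point 6:
  Latitude: 17° + 17/60 + 28.8/3600 = 17 + 0.283333 + 0.008000 = 17.291333
  N ⇒ keep positive
  Lon: 138 + 3/60 + 40.3/3600 = 138.061194
  W → negative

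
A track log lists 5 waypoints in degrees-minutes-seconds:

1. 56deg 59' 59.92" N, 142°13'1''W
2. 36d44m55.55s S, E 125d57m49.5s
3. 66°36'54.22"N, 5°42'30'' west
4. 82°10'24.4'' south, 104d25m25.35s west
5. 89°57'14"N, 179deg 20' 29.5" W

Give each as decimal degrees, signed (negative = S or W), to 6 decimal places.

Point 1:
  Lat: 56 + 59/60 + 59.92/3600 = 56.9999778
  N ⇒ keep positive
  λ: 142 + 13/60 + 1/3600 = 142.2169444
  W ⇒ negate
Point 2:
  φ: 36 + 44/60 + 55.55/3600 = 36.7487639
  hemisphere S, so the sign is −
  Lon: 125° + 57/60 + 49.5/3600 = 125 + 0.950000 + 0.013750 = 125.9637500
  E ⇒ keep positive
Point 3:
  Latitude: 66° + 36/60 + 54.22/3600 = 66 + 0.600000 + 0.015061 = 66.6150611
  N ⇒ keep positive
  λ: 42′ + 30″ = 42.50000′; 5 + 42.50000/60 = 5.7083333
  W → negative
Point 4:
  φ: 82 + 10/60 + 24.4/3600 = 82.1734444
  S → negative
  Lon: 104° + 25/60 + 25.35/3600 = 104 + 0.416667 + 0.007042 = 104.4237083
  hemisphere W, so the sign is −
Point 5:
  φ: 89° + 57/60 + 14/3600 = 89 + 0.950000 + 0.003889 = 89.9538889
  N ⇒ keep positive
  λ: 20′ + 29.5″ = 20.49167′; 179 + 20.49167/60 = 179.3415278
  hemisphere W, so the sign is −

1. 56.999978, -142.216944
2. -36.748764, 125.963750
3. 66.615061, -5.708333
4. -82.173444, -104.423708
5. 89.953889, -179.341528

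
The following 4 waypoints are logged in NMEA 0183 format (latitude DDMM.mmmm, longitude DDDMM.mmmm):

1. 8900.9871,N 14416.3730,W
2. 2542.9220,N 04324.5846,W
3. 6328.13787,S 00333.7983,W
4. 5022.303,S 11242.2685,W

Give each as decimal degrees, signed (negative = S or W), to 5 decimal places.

Point 1:
  Lat: degrees = first 2 digits = 89, minutes = 0.9871; 89 + 0.9871/60 = 89.016452
  N ⇒ keep positive
  λ: split at 3 digits → 144° and 16.373′; 144 + 16.373/60 = 144.272883
  W ⇒ negate
Point 2:
  Latitude: split at 2 digits → 25° and 42.922′; 25 + 42.922/60 = 25.715367
  N ⇒ keep positive
  Longitude: degrees = first 3 digits = 43, minutes = 24.5846; 43 + 24.5846/60 = 43.409743
  hemisphere W, so the sign is −
Point 3:
  φ: degrees = first 2 digits = 63, minutes = 28.13787; 63 + 28.13787/60 = 63.468965
  hemisphere S, so the sign is −
  λ: degrees = first 3 digits = 3, minutes = 33.7983; 3 + 33.7983/60 = 3.563305
  W → negative
Point 4:
  Latitude: degrees = first 2 digits = 50, minutes = 22.303; 50 + 22.303/60 = 50.371717
  S ⇒ negate
  Longitude: degrees = first 3 digits = 112, minutes = 42.2685; 112 + 42.2685/60 = 112.704475
  hemisphere W, so the sign is −

1. 89.01645, -144.27288
2. 25.71537, -43.40974
3. -63.46896, -3.56331
4. -50.37172, -112.70448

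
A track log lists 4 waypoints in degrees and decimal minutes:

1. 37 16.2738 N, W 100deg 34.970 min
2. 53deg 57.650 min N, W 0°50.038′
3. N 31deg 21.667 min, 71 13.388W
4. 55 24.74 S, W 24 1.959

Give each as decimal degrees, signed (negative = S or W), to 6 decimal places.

1. 37.271230, -100.582833
2. 53.960833, -0.833967
3. 31.361117, -71.223133
4. -55.412333, -24.032650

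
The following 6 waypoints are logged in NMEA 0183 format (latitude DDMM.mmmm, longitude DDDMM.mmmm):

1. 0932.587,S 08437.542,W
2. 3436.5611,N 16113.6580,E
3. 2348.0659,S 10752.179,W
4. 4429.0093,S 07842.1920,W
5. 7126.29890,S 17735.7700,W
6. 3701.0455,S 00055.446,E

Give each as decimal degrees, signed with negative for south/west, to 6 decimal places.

Point 1:
  φ: degrees = first 2 digits = 9, minutes = 32.587; 9 + 32.587/60 = 9.5431167
  S ⇒ negate
  Lon: degrees = first 3 digits = 84, minutes = 37.542; 84 + 37.542/60 = 84.6257000
  W → negative
Point 2:
  φ: degrees = first 2 digits = 34, minutes = 36.5611; 34 + 36.5611/60 = 34.6093517
  N → positive
  Lon: split at 3 digits → 161° and 13.658′; 161 + 13.658/60 = 161.2276333
  E → positive
Point 3:
  Latitude: degrees = first 2 digits = 23, minutes = 48.0659; 23 + 48.0659/60 = 23.8010983
  hemisphere S, so the sign is −
  Lon: degrees = first 3 digits = 107, minutes = 52.179; 107 + 52.179/60 = 107.8696500
  hemisphere W, so the sign is −
Point 4:
  Lat: split at 2 digits → 44° and 29.0093′; 44 + 29.0093/60 = 44.4834883
  S → negative
  Longitude: split at 3 digits → 078° and 42.192′; 78 + 42.192/60 = 78.7032000
  hemisphere W, so the sign is −
Point 5:
  φ: split at 2 digits → 71° and 26.2989′; 71 + 26.2989/60 = 71.4383150
  S → negative
  Lon: degrees = first 3 digits = 177, minutes = 35.77; 177 + 35.77/60 = 177.5961667
  W → negative
Point 6:
  Latitude: degrees = first 2 digits = 37, minutes = 1.0455; 37 + 1.0455/60 = 37.0174250
  S ⇒ negate
  λ: split at 3 digits → 000° and 55.446′; 0 + 55.446/60 = 0.9241000
  E → positive

1. -9.543117, -84.625700
2. 34.609352, 161.227633
3. -23.801098, -107.869650
4. -44.483488, -78.703200
5. -71.438315, -177.596167
6. -37.017425, 0.924100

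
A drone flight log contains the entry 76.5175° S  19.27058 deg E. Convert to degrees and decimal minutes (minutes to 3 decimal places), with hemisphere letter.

76° 31.050′ S, 19° 16.235′ E

φ: minutes = (76.517500 − 76) × 60 = 31.05000
λ: minutes = (19.270580 − 19) × 60 = 16.23480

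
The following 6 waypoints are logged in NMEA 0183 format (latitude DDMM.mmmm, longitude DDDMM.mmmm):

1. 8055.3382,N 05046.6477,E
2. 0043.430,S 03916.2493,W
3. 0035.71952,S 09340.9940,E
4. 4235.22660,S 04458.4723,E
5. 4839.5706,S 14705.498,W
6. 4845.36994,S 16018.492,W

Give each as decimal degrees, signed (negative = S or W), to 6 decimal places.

1. 80.922303, 50.777462
2. -0.723833, -39.270822
3. -0.595325, 93.683233
4. -42.587110, 44.974538
5. -48.659510, -147.091633
6. -48.756166, -160.308200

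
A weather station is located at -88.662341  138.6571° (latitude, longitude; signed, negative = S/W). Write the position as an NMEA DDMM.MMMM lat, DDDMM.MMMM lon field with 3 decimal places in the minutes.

8839.740,S / 13839.426,E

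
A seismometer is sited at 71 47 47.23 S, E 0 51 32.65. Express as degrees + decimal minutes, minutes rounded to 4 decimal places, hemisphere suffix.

φ: 47 + 47.23/60 = 47.787167′
Longitude: seconds/60 = 0.54417; minutes = 51 + 0.54417 = 51.544167

71° 47.7872′ S, 0° 51.5442′ E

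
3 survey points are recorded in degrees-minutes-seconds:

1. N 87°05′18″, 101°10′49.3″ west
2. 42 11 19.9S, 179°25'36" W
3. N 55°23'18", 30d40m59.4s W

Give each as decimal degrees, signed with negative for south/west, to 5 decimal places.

Point 1:
  Lat: 87° + 5/60 + 18/3600 = 87 + 0.083333 + 0.005000 = 87.088333
  N → positive
  Longitude: 10′ + 49.3″ = 10.82167′; 101 + 10.82167/60 = 101.180361
  W ⇒ negate
Point 2:
  Lat: 42 + 11/60 + 19.9/3600 = 42.188861
  hemisphere S, so the sign is −
  Lon: 179 + 25/60 + 36/3600 = 179.426667
  W → negative
Point 3:
  φ: 55° + 23/60 + 18/3600 = 55 + 0.383333 + 0.005000 = 55.388333
  N → positive
  λ: 40′ + 59.4″ = 40.99000′; 30 + 40.99000/60 = 30.683167
  hemisphere W, so the sign is −

1. 87.08833, -101.18036
2. -42.18886, -179.42667
3. 55.38833, -30.68317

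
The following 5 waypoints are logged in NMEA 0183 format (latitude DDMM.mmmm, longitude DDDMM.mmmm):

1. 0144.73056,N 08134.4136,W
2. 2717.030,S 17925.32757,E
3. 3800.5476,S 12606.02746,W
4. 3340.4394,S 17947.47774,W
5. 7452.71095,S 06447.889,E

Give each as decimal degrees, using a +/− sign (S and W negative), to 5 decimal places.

1. 1.74551, -81.57356
2. -27.28383, 179.42213
3. -38.00913, -126.10046
4. -33.67399, -179.79130
5. -74.87852, 64.79815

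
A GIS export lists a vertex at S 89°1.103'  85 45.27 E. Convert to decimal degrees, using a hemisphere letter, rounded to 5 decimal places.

φ: 89 + 1.103/60 = 89.018383
λ: 85 + 45.27/60 = 85.754500

89.01838° S, 85.75450° E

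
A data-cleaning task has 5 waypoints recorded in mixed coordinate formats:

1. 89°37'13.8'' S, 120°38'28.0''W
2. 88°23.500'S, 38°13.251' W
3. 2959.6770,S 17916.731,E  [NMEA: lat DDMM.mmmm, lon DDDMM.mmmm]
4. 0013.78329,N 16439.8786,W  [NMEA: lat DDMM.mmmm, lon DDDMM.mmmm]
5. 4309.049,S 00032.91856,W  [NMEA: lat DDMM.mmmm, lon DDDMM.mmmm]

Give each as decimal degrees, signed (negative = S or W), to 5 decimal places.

Point 1:
  Lat: 37′ + 13.8″ = 37.23000′; 89 + 37.23000/60 = 89.620500
  hemisphere S, so the sign is −
  λ: 38′ + 28″ = 38.46667′; 120 + 38.46667/60 = 120.641111
  hemisphere W, so the sign is −
Point 2:
  Lat: 23.5′ = 0.391667°; total 88.391667
  S ⇒ negate
  Lon: 38 + 13.251/60 = 38.220850
  W → negative
Point 3:
  φ: split at 2 digits → 29° and 59.677′; 29 + 59.677/60 = 29.994617
  S → negative
  Longitude: degrees = first 3 digits = 179, minutes = 16.731; 179 + 16.731/60 = 179.278850
  E → positive
Point 4:
  φ: degrees = first 2 digits = 0, minutes = 13.78329; 0 + 13.78329/60 = 0.229722
  N ⇒ keep positive
  Lon: split at 3 digits → 164° and 39.8786′; 164 + 39.8786/60 = 164.664643
  W ⇒ negate
Point 5:
  φ: split at 2 digits → 43° and 9.049′; 43 + 9.049/60 = 43.150817
  S → negative
  Longitude: degrees = first 3 digits = 0, minutes = 32.91856; 0 + 32.91856/60 = 0.548643
  W → negative

1. -89.62050, -120.64111
2. -88.39167, -38.22085
3. -29.99462, 179.27885
4. 0.22972, -164.66464
5. -43.15082, -0.54864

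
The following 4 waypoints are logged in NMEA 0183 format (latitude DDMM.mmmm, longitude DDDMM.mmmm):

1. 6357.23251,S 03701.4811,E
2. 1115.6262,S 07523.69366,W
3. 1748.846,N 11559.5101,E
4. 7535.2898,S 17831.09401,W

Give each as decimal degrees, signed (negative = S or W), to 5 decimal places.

Point 1:
  Lat: split at 2 digits → 63° and 57.23251′; 63 + 57.23251/60 = 63.953875
  hemisphere S, so the sign is −
  Lon: degrees = first 3 digits = 37, minutes = 1.4811; 37 + 1.4811/60 = 37.024685
  E ⇒ keep positive
Point 2:
  φ: degrees = first 2 digits = 11, minutes = 15.6262; 11 + 15.6262/60 = 11.260437
  S ⇒ negate
  Longitude: degrees = first 3 digits = 75, minutes = 23.69366; 75 + 23.69366/60 = 75.394894
  W ⇒ negate
Point 3:
  Latitude: degrees = first 2 digits = 17, minutes = 48.846; 17 + 48.846/60 = 17.814100
  N → positive
  Longitude: split at 3 digits → 115° and 59.5101′; 115 + 59.5101/60 = 115.991835
  E ⇒ keep positive
Point 4:
  Latitude: degrees = first 2 digits = 75, minutes = 35.2898; 75 + 35.2898/60 = 75.588163
  hemisphere S, so the sign is −
  λ: degrees = first 3 digits = 178, minutes = 31.09401; 178 + 31.09401/60 = 178.518234
  W ⇒ negate

1. -63.95388, 37.02469
2. -11.26044, -75.39489
3. 17.81410, 115.99184
4. -75.58816, -178.51823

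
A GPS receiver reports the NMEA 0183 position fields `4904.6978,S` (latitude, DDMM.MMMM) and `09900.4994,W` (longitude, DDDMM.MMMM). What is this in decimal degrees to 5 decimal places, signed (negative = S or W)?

-49.07830, -99.00832

Lat: degrees = first 2 digits = 49, minutes = 4.6978; 49 + 4.6978/60 = 49.078297
S → negative
λ: split at 3 digits → 099° and 0.4994′; 99 + 0.4994/60 = 99.008323
hemisphere W, so the sign is −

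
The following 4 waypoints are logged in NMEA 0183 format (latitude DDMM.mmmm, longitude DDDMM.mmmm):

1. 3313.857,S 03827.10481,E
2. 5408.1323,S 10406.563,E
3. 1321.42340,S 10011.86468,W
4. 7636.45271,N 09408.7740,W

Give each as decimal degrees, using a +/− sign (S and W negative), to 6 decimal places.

Point 1:
  Lat: degrees = first 2 digits = 33, minutes = 13.857; 33 + 13.857/60 = 33.2309500
  hemisphere S, so the sign is −
  Lon: degrees = first 3 digits = 38, minutes = 27.10481; 38 + 27.10481/60 = 38.4517468
  E ⇒ keep positive
Point 2:
  Lat: degrees = first 2 digits = 54, minutes = 8.1323; 54 + 8.1323/60 = 54.1355383
  S ⇒ negate
  Longitude: degrees = first 3 digits = 104, minutes = 6.563; 104 + 6.563/60 = 104.1093833
  E ⇒ keep positive
Point 3:
  Latitude: split at 2 digits → 13° and 21.4234′; 13 + 21.4234/60 = 13.3570567
  S ⇒ negate
  Longitude: split at 3 digits → 100° and 11.86468′; 100 + 11.86468/60 = 100.1977447
  hemisphere W, so the sign is −
Point 4:
  φ: split at 2 digits → 76° and 36.45271′; 76 + 36.45271/60 = 76.6075452
  N → positive
  Lon: split at 3 digits → 094° and 8.774′; 94 + 8.774/60 = 94.1462333
  hemisphere W, so the sign is −

1. -33.230950, 38.451747
2. -54.135538, 104.109383
3. -13.357057, -100.197745
4. 76.607545, -94.146233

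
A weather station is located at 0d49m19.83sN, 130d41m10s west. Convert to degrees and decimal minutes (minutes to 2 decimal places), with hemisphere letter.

φ: 49 + 19.83/60 = 49.3305′
Longitude: 41 + 10/60 = 41.1667′

0° 49.33′ N, 130° 41.17′ W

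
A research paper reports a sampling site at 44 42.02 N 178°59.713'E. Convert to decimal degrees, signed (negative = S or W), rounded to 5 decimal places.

44.70033, 178.99522

Lat: 42.02′ = 0.700333°; total 44.700333
N ⇒ keep positive
Longitude: 178 + 59.713/60 = 178.995217
E ⇒ keep positive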